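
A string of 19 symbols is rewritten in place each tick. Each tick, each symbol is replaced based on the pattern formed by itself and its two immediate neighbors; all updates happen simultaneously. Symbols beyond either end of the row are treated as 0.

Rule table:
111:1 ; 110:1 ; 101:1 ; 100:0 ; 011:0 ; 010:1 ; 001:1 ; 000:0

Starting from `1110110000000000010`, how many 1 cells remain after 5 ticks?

9

0111010000000000110
1011110000000001010
1101110000000011110
0110110000000101110
1011010000001110110
count of 1: 9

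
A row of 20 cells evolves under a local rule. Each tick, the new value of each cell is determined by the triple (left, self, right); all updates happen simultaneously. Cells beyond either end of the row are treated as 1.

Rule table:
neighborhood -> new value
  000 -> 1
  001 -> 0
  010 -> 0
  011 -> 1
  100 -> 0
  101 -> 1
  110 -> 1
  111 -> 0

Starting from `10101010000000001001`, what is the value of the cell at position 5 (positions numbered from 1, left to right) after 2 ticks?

tick 1: 11010100111111100001
tick 2: 01101000100000101101
position 5 holds 1

1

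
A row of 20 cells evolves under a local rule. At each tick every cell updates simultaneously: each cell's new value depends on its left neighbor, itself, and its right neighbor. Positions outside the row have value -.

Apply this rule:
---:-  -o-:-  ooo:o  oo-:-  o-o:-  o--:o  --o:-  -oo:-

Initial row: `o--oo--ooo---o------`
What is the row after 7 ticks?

-o---o--o-o---o-----
--o---o----o---o----
---o---o----o---o---
----o---o----o---o--
-----o---o----o---o-
------o---o----o---o
-------o---o----o---

-------o---o----o---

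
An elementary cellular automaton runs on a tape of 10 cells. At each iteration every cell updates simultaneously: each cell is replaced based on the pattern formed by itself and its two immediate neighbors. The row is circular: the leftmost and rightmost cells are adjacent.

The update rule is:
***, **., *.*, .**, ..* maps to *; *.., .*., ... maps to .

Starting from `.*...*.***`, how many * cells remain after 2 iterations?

7

iteration 1: *...*.****
iteration 2: *..*.*****
count of *: 7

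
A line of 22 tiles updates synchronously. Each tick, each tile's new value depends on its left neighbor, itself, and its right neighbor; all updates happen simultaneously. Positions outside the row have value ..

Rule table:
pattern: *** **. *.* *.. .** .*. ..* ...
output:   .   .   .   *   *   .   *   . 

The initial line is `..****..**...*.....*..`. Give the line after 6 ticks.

..*.......**.*...*...*

.**...***.*.*.*...*.*.
**.*.**........*.*...*
*....*.*......*...*.*.
.*..*...*....*.*.*...*
*.**.*.*.*..*.....*.*.
..*.......**.*...*...*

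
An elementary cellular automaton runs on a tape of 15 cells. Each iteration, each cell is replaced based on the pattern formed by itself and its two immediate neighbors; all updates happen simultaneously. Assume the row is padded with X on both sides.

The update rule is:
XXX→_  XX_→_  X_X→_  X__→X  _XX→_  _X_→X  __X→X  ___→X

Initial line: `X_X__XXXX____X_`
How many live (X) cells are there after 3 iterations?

iteration 1: __XXX____XXXXX_
iteration 2: XX___XXXX______
iteration 3: __XXX____XXXXXX
count of X: 9

9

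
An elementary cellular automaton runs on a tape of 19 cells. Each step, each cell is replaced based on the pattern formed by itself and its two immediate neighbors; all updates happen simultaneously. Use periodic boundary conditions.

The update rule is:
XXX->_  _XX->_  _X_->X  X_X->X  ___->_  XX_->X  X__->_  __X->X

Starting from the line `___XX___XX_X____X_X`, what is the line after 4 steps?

X__X_X_XXX_XX_X_X__

step 1: __X_X__X_XXX___XXXX
step 2: _XXXX_XXX__X__X___X
step 3: X___XX__X_XX_XX__XX
step 4: X__X_X_XXX_XX_X_X__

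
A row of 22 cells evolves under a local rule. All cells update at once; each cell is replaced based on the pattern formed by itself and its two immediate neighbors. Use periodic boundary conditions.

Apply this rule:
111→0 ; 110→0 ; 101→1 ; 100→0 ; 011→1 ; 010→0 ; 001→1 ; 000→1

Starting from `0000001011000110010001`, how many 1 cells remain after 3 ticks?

0111110110011100100110
1100001100110001001100
1001111001100110011001
count of 1: 12

12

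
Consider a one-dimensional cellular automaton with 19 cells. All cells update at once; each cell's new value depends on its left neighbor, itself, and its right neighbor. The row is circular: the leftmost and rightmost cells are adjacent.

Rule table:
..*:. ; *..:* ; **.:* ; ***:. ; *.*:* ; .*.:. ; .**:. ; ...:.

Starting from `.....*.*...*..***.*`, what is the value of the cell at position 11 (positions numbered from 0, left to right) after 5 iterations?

*.....*.*...*...**.
.*.....*.*...*...**
*.*.....*.*...*...*
**.*.....*.*...*...
.**.*.....*.*...*..
position 11 holds .

.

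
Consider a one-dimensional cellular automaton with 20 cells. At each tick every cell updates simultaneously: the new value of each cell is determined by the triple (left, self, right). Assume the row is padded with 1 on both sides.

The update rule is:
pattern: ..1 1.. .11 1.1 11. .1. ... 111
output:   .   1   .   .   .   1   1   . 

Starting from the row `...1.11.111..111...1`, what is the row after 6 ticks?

11.1.......1....11..
...1111111.1111...1.
11.............11.1.
..111111111111....1.
1.............111.1.
.111111111111.....1.

.111111111111.....1.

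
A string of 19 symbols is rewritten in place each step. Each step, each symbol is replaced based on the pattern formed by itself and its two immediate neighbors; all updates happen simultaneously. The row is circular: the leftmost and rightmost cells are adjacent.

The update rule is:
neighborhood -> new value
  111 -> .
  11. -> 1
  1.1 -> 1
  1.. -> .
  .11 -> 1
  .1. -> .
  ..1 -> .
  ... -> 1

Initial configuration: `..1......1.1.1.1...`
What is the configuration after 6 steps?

1...1111..1.1.1..11
1.1.1..1...1.1...1.
.1.1.....1..1..1..1
1.1..111...........
.1...1.1.111111111.
...1..1.11.......1.

...1..1.11.......1.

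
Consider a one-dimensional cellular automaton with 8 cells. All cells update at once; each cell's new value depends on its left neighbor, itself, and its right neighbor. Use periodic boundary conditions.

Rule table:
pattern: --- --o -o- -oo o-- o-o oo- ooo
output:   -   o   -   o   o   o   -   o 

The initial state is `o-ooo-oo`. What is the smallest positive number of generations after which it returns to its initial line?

-ooo-ooo
ooo-ooo-
oo-ooo-o
o-ooo-oo

4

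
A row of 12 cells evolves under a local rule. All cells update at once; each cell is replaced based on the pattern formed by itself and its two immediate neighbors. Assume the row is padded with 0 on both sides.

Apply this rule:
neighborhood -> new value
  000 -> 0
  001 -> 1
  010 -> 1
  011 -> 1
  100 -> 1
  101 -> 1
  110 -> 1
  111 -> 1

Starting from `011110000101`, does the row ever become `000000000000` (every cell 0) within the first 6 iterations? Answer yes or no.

iteration 1: 111111001111
iteration 2: 111111111111
iteration 3: 111111111111  (fixed point — unchanged through iteration 6)
iteration 6 is 111111111111, still not uniform 0

no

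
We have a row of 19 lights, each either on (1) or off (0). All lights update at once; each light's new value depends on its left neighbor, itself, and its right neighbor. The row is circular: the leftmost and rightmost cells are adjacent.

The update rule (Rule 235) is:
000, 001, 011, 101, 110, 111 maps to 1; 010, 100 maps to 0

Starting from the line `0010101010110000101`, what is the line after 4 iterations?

0101010101110111010
1010101011111111100
0101010111111111101
1010101111111111110

1010101111111111110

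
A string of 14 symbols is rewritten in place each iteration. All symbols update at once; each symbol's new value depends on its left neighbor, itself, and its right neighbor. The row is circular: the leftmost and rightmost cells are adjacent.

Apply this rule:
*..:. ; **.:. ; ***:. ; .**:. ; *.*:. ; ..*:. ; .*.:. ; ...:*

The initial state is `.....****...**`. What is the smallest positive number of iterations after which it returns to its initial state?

2

.***......*...
.....****...**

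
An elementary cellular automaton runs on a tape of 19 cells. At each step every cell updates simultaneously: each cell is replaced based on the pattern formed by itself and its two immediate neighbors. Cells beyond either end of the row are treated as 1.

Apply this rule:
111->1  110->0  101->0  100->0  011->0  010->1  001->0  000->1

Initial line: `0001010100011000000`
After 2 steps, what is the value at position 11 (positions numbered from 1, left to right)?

0101010101000011110
0101010101011001100
position 11 holds 0

0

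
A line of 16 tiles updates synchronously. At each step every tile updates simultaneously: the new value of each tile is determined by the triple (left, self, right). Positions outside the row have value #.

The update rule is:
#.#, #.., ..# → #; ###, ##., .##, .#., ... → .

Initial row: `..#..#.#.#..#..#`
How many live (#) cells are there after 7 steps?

##.##.#.#.##.##.
..#..#.#.#..#..#  (repeats step 0; period 2)
step 7: ##.##.#.#.##.##.
count of #: 10

10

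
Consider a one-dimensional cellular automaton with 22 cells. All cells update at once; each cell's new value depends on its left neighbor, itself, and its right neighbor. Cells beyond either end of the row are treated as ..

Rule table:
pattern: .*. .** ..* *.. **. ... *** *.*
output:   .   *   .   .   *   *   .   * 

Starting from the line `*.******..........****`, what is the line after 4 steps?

.*...*..****..******.*

step 1: .**....*.********.*..*
step 2: .**.**..**......**....
step 3: .*****..**.****.**.***
step 4: .*...*..****..******.*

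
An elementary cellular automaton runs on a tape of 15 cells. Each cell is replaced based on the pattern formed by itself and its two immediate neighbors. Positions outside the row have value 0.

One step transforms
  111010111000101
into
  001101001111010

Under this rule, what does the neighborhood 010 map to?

0

At position 4 the neighborhood is 010; the next row has 0 there.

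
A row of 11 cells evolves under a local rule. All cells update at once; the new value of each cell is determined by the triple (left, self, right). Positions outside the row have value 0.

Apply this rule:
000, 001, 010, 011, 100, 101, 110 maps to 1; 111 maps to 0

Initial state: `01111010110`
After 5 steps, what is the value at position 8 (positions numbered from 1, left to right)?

step 1: 11001111111
step 2: 11111000001
step 3: 10001111111
step 4: 11111000001  (repeats step 2; period 2)
step 5: 10001111111
position 8 holds 1

1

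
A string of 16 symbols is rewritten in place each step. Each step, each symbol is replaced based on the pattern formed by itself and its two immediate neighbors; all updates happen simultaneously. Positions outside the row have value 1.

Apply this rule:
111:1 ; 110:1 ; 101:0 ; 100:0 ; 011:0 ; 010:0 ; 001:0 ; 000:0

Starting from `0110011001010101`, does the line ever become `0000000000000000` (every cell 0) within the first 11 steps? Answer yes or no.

0010001000000000
0000000000000000
all cells are 0 at step 2

yes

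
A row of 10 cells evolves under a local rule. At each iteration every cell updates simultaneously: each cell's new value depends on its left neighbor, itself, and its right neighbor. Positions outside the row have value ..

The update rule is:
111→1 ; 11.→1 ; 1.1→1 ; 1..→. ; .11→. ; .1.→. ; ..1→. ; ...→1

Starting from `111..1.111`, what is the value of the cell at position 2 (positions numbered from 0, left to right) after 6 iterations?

1

.11...1.11
..1.1..1.1
1..1....1.
.....11...
1111..1.11
.111...1.1
position 2 holds 1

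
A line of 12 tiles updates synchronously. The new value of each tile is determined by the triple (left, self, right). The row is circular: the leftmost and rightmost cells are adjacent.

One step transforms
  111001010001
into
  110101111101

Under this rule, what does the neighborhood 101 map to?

At position 6 the neighborhood is 101; the next row has 1 there.

1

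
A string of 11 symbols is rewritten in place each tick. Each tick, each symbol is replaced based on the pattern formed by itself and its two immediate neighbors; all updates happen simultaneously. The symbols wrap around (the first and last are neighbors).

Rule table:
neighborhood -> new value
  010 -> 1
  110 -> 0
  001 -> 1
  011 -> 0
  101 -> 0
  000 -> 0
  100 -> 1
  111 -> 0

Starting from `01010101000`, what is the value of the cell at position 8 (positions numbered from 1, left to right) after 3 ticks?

tick 1: 11010101100
tick 2: 00010100011
tick 3: 10110110100
position 8 holds 0

0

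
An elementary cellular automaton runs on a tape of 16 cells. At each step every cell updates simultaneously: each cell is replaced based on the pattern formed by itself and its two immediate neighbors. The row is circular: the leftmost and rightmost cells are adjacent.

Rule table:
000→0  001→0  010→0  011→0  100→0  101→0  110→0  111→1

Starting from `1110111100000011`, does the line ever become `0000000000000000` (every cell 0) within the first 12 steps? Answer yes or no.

yes

1100011000000001
1000000000000000
0000000000000000
all cells are 0 at step 3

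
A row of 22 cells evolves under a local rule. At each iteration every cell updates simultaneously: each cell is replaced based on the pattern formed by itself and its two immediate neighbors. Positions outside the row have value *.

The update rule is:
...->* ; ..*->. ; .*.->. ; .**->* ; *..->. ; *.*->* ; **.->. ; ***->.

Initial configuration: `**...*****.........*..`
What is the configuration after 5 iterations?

...*.*.....*******....
.*..*..***.*.......**.
*......*..*..*****.*.*
..****.......*....*.**
..*....*****...**..**.

..*....*****...**..**.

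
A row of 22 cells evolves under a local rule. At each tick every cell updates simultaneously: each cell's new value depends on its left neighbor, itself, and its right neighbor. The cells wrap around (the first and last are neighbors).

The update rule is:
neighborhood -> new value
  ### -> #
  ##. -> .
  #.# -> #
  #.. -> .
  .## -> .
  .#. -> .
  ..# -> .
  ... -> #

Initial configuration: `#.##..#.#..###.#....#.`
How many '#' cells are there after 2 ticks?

7

.#.....#....#.#..##..#
#..###...##..#........
count of #: 7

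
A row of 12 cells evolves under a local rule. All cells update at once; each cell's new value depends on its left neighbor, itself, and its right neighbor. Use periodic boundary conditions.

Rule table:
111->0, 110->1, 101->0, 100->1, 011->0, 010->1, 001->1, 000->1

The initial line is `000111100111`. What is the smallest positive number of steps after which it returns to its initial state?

111000111001
001111001110
110001110011
011110011100
100011100111
111100111000
000111001111
111001110001
001110011110
110011100011
011100111100
100111000111
111001111000
001110001111
110011110001
011100011110
100111100011
111000111100
001111000111
110001111001
011110001110
100011110011
111100011100
000111100111

24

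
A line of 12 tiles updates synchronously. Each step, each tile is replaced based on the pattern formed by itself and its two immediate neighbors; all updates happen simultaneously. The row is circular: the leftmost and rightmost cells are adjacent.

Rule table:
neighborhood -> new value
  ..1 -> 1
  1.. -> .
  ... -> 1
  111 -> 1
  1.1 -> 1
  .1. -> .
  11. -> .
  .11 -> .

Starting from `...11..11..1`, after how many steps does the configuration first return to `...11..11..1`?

24

step 1: .11...1...1.
step 2: 1...11..11..
step 3: ..11...1...1
step 4: .1...11..11.
step 5: 1..11...1...
step 6: ..1...11..11
step 7: .1..11...1..
step 8: 1..1...11..1
step 9: ..1..11...1.
step 10: 11..1...11..
step 11: ...1..11...1
step 12: .11..1...11.
step 13: 1...1..11...
step 14: ..11..1...11
step 15: .1...1..11..
step 16: 1..11..1...1
step 17: ..1...1..11.
step 18: 11..11..1...
step 19: ...1...1..11
step 20: .11..11..1..
step 21: 1...1...1..1
step 22: ..11..11..1.
step 23: 11...1...1..
step 24: ...11..11..1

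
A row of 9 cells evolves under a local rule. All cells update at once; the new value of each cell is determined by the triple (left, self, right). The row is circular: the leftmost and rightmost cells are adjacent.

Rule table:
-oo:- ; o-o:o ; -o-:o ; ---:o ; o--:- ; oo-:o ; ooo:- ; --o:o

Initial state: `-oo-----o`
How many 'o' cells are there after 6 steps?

5

o-o-ooooo
oooo-----
---o-oooo
-oooo---o
o---o-ooo
o-oooo---
count of o: 5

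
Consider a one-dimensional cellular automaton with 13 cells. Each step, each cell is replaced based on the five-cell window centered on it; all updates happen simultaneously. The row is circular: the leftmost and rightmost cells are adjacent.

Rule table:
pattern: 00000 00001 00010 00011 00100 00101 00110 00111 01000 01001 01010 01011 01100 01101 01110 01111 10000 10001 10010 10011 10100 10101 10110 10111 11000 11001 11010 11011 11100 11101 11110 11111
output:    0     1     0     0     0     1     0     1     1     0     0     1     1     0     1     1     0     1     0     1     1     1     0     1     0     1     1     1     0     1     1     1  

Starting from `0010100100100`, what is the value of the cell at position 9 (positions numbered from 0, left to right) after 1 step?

1010100000010
position 9 holds 0

0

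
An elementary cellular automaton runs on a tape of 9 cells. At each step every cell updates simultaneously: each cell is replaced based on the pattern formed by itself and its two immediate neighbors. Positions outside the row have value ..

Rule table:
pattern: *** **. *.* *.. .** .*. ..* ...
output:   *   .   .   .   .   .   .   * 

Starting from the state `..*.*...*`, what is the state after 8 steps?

*..*..***

*.....*..
..***...*
*..*..*..
........*
*******..
.*****..*
..***....
*..*..***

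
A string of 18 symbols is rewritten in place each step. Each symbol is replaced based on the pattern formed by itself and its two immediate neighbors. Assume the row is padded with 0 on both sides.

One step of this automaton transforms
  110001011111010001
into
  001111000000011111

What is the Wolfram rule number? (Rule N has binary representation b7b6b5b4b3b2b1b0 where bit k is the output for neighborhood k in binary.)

23

position 8: 111 → 0  (bit 7 = 0)
position 1: 110 → 0  (bit 6 = 0)
position 6: 101 → 0  (bit 5 = 0)
position 2: 100 → 1  (bit 4 = 1)
position 0: 011 → 0  (bit 3 = 0)
position 5: 010 → 1  (bit 2 = 1)
position 4: 001 → 1  (bit 1 = 1)
position 3: 000 → 1  (bit 0 = 1)
bits b7..b0 = 00010111 = 23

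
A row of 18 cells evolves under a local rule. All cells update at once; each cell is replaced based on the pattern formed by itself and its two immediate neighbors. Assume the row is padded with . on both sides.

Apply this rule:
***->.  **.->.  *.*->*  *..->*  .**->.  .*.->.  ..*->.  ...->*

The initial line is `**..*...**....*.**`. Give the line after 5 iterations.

iteration 1: ..*..**...***..*..
iteration 2: *..*...**....*..**
iteration 3: .*..**...***..*...
iteration 4: ..*...**....*..***
iteration 5: *..**...***..*....

*..**...***..*....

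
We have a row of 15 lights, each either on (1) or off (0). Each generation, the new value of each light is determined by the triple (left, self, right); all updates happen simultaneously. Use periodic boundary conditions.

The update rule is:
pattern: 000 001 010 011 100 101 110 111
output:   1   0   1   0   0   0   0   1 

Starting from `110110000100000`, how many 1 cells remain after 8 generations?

000000110101110
111110000100100
011100110100100
001000000100101
001011110100101
001001100100101
001000000100101  (repeats generation 4; period 3)
generation 8: 001011110100101
count of 1: 8

8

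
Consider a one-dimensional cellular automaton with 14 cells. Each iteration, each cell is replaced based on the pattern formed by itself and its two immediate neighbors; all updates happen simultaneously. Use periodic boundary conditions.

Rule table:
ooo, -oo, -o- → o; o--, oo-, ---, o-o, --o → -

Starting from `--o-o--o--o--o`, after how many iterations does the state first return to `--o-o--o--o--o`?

iteration 1: --o-o--o--o--o

1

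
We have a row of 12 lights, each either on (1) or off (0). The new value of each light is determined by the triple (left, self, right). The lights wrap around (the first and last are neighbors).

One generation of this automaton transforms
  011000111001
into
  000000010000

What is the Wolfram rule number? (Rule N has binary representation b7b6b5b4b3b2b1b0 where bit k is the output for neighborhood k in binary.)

128

position 7: 111 → 1  (bit 7 = 1)
position 2: 110 → 0  (bit 6 = 0)
position 0: 101 → 0  (bit 5 = 0)
position 3: 100 → 0  (bit 4 = 0)
position 1: 011 → 0  (bit 3 = 0)
position 11: 010 → 0  (bit 2 = 0)
position 5: 001 → 0  (bit 1 = 0)
position 4: 000 → 0  (bit 0 = 0)
bits b7..b0 = 10000000 = 128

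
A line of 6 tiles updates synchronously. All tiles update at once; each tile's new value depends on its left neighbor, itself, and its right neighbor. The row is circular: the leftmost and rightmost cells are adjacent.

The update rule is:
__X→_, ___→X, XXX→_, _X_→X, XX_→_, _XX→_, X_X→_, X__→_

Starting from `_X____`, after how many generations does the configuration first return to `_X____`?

2

_X_XXX
_X____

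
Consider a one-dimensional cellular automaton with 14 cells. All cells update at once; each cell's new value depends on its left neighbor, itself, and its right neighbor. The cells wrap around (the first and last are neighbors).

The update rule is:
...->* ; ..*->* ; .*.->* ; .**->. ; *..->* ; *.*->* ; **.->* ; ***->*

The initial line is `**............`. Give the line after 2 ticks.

tick 1: .*************
tick 2: *.************

*.************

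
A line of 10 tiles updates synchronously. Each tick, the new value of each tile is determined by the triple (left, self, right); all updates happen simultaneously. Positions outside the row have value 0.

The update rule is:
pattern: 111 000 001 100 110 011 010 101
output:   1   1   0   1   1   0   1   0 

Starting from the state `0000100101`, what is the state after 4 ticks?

1110110101
0110010101
0011010101
1001010101

1001010101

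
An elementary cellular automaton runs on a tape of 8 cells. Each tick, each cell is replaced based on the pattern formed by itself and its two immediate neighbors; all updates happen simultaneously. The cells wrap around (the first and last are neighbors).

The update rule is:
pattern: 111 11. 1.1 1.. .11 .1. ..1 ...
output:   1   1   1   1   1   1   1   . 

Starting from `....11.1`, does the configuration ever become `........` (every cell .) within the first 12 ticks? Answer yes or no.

no

1..11111
11111111
11111111  (fixed point — unchanged through tick 12)
tick 12 is 11111111, still not uniform .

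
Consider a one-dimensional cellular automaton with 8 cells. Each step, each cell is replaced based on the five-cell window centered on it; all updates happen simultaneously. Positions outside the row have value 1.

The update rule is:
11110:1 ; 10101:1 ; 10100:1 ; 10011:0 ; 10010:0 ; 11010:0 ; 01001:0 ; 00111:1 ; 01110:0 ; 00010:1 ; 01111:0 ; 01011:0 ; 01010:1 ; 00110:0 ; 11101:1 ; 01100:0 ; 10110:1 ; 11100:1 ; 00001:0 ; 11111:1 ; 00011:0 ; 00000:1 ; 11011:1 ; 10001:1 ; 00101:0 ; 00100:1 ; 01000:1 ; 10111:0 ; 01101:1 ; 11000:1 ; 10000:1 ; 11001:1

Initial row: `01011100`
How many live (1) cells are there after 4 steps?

01000110
01110011
10011010
11001010
count of 1: 4

4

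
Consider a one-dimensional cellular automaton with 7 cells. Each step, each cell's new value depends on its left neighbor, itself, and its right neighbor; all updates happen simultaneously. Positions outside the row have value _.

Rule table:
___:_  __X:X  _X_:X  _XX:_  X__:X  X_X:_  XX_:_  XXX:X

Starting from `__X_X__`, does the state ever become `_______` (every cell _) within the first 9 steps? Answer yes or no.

no

_XX_XX_
X_____X
XX___XX
__X_X__  (repeats step 0; period 4)
step 9: _XX_XX_
step 9 is _XX_XX_, still not uniform _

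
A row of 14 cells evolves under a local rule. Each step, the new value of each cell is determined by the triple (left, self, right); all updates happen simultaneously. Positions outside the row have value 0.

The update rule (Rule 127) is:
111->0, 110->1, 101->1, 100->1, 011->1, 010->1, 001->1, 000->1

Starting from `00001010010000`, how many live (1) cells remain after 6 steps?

11111111111111
10000000000001
11111111111111  (repeats step 1; period 2)
step 6: 10000000000001
count of 1: 2

2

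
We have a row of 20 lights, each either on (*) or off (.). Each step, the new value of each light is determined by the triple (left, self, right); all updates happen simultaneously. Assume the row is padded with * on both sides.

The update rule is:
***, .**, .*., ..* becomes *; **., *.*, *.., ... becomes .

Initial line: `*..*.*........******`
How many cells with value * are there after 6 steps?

14

..**.*.......*******
.**..*......********
.*..**.....*********
.*.**.....**********
.*.*.....***********
.*.*....************
count of *: 14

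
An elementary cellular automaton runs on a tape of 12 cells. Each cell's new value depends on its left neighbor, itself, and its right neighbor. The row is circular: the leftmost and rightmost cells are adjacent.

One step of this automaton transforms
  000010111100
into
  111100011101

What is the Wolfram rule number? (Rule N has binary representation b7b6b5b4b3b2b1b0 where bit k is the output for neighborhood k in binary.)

195

position 7: 111 → 1  (bit 7 = 1)
position 9: 110 → 1  (bit 6 = 1)
position 5: 101 → 0  (bit 5 = 0)
position 10: 100 → 0  (bit 4 = 0)
position 6: 011 → 0  (bit 3 = 0)
position 4: 010 → 0  (bit 2 = 0)
position 3: 001 → 1  (bit 1 = 1)
position 0: 000 → 1  (bit 0 = 1)
bits b7..b0 = 11000011 = 195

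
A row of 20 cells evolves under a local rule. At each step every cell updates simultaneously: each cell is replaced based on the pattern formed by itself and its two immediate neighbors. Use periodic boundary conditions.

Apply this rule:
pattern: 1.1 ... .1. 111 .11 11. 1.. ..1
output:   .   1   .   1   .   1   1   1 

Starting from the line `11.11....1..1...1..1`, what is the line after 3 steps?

11..11111.11.111.11.
.111.1111..1..11..1.
1.11..11111.11.111.1

1.11..11111.11.111.1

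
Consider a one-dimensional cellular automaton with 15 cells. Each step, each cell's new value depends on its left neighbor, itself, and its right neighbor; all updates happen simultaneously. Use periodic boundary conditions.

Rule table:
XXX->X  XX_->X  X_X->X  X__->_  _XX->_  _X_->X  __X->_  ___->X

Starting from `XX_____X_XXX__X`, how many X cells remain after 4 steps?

10

step 1: XX_XXX_XX_XX___
step 2: _XX_XXX_XX_X_X_
step 3: __XX_XXX_XXXXX_
step 4: X__XX_XXX_XXXX_
count of X: 10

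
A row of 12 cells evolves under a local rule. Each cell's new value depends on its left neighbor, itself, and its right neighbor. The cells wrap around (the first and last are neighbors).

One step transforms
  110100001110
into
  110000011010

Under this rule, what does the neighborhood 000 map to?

At position 5 the neighborhood is 000; the next row has 0 there.

0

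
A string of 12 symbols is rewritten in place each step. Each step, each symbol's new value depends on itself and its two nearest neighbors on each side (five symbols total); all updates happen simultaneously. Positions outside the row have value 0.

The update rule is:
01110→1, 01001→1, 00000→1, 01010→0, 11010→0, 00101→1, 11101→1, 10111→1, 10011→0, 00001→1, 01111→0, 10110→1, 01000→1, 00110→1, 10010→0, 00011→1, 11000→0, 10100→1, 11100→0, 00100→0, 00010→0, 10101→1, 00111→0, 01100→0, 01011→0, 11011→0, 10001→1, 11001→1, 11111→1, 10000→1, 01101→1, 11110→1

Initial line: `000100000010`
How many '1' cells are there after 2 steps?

110011111001
101000110100
count of 1: 5

5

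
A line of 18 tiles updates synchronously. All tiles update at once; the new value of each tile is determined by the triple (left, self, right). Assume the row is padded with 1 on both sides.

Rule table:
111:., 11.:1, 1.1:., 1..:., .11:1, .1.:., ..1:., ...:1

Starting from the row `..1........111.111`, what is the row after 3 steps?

.11...11...111111.

step 1: ....111111.1.1.1..
step 2: .11.1....1........
step 3: .11...11...111111.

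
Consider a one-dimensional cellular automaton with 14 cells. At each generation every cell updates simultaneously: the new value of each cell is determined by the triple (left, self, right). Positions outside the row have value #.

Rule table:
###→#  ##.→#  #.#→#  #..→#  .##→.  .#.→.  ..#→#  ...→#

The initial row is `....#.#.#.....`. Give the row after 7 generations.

##########.#.#

####.#.#.#####
#####.#.#.####
######.#.#.###
#######.#.#.##
########.#.#.#
#########.#.#.
##########.#.#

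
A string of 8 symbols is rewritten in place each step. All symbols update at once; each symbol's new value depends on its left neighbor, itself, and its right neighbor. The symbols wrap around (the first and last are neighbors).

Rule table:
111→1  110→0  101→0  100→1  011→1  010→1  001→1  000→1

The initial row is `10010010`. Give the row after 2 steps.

11111110
11111100

11111100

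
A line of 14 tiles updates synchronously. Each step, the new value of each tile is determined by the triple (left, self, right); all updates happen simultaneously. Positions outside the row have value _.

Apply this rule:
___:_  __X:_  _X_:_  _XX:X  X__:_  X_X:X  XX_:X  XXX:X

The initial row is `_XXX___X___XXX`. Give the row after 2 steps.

_XXX_______XXX

_XXX_______XXX
_XXX_______XXX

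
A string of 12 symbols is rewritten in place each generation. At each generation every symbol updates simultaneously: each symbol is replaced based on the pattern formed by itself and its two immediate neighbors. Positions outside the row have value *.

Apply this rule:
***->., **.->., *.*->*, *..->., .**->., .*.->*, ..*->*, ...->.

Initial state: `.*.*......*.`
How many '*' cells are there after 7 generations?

5

generation 1: ****.....***
generation 2: ........*...
generation 3: .......**..*
generation 4: ......*...*.
generation 5: .....**..***
generation 6: ....*...*...
generation 7: ...**..**..*
count of *: 5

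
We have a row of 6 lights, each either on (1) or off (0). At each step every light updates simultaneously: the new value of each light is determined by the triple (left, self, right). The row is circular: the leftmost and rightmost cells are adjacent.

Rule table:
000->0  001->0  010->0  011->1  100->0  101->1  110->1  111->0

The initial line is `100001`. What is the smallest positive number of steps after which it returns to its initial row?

100001

1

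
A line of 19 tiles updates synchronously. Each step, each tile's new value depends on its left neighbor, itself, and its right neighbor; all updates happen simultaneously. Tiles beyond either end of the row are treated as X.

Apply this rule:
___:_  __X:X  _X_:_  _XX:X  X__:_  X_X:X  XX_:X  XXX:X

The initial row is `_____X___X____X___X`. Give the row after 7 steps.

____X___X____X___XX
___X___X____X___XXX
__X___X____X___XXXX
_X___X____X___XXXXX
X___X____X___XXXXXX
X__X____X___XXXXXXX
X_X____X___XXXXXXXX

X_X____X___XXXXXXXX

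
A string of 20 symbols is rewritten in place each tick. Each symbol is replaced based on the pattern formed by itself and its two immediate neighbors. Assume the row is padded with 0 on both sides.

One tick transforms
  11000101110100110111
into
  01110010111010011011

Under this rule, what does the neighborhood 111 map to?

1

At position 8 the neighborhood is 111; the next row has 1 there.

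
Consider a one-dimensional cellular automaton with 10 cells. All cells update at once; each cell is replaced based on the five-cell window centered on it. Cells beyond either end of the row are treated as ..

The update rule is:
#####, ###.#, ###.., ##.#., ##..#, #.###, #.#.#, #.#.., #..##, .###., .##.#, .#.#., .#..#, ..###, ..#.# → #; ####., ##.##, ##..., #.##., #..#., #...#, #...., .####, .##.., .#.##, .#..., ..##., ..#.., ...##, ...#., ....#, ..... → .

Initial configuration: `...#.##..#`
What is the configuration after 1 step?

...#...#..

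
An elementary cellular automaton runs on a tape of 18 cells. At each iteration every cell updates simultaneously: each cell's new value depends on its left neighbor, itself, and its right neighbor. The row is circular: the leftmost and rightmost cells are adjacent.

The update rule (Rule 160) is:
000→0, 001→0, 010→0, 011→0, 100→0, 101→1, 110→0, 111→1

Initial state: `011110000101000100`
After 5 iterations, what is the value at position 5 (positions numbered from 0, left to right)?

0

001100000010000000
000000000000000000
000000000000000000  (fixed point — unchanged through iteration 5)
position 5 holds 0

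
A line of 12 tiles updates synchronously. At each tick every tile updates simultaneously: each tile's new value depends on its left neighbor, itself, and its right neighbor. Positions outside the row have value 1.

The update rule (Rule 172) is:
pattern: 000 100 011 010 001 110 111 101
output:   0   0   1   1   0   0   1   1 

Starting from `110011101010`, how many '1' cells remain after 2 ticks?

100011011111
000010111111
count of 1: 7

7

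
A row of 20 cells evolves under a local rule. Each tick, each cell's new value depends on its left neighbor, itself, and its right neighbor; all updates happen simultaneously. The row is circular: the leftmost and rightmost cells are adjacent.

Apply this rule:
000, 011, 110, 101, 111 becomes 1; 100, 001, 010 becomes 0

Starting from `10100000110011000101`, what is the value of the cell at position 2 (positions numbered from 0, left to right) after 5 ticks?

11001110110011010011
11001111110011100011
11001111110011101011
11001111110011110111
11001111110011111111
position 2 holds 0

0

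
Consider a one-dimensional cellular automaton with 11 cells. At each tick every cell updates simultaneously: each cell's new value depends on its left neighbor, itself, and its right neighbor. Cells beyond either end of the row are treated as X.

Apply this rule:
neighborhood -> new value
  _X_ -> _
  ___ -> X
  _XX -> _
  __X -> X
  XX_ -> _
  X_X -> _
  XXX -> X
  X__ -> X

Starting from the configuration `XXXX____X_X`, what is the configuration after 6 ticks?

XX_XXX__XXX

tick 1: XXX_XXXX___
tick 2: XX___XX_XXX
tick 3: X_XXX____XX
tick 4: ___X_XXXX_X
tick 5: XXX___XX___
tick 6: XX_XXX__XXX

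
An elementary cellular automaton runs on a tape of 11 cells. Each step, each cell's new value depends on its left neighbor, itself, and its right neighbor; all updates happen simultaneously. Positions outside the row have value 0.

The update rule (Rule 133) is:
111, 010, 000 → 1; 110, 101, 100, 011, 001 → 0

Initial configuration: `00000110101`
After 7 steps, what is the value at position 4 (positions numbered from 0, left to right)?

0

11110000101
01100110101
00000000101
11111110101
01111100101
00111000101
10010010101
position 4 holds 0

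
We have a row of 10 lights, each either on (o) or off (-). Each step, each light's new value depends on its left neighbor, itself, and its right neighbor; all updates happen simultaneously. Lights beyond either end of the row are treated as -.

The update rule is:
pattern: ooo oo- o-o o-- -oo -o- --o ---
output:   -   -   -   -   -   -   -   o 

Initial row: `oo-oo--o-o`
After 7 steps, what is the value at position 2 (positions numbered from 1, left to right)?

-

----------
oooooooooo
----------  (repeats step 1; period 2)
step 7: ----------
position 2 holds -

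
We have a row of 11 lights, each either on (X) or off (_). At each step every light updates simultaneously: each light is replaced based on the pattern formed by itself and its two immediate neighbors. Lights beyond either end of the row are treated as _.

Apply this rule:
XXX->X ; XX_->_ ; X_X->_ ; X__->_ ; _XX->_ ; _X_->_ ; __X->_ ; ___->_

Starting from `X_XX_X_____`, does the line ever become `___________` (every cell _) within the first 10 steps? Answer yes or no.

yes

step 1: ___________
all cells are _ at step 1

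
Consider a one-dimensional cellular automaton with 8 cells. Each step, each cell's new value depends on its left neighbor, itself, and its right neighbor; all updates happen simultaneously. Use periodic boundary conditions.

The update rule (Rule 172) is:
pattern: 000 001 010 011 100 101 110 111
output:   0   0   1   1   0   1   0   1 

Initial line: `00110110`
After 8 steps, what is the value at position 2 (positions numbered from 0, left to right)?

1

00101100
00111000
00110000
00100000
00100000  (fixed point — unchanged through step 8)
position 2 holds 1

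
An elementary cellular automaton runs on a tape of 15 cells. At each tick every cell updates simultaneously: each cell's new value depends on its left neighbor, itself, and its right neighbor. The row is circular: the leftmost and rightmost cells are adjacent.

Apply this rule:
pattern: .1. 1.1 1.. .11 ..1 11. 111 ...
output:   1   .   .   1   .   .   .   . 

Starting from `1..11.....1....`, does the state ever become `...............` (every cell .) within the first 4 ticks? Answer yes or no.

no

1..1......1....
1..1......1....  (fixed point — unchanged through tick 4)
tick 4 is 1..1......1...., still not uniform .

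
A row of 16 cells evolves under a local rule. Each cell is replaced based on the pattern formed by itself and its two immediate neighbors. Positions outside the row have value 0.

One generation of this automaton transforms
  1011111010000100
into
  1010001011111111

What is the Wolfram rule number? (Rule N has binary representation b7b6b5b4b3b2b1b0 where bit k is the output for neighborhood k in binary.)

position 3: 111 → 0  (bit 7 = 0)
position 6: 110 → 1  (bit 6 = 1)
position 1: 101 → 0  (bit 5 = 0)
position 9: 100 → 1  (bit 4 = 1)
position 2: 011 → 1  (bit 3 = 1)
position 0: 010 → 1  (bit 2 = 1)
position 12: 001 → 1  (bit 1 = 1)
position 10: 000 → 1  (bit 0 = 1)
bits b7..b0 = 01011111 = 95

95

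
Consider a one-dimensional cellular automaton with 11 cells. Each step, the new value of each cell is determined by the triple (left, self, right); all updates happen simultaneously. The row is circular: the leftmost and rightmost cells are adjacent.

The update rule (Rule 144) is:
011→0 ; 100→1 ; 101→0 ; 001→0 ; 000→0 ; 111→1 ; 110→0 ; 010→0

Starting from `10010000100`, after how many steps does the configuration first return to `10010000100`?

11

step 1: 01001000010
step 2: 00100100001
step 3: 10010010000
step 4: 01001001000
step 5: 00100100100
step 6: 00010010010
step 7: 00001001001
step 8: 10000100100
step 9: 01000010010
step 10: 00100001001
step 11: 10010000100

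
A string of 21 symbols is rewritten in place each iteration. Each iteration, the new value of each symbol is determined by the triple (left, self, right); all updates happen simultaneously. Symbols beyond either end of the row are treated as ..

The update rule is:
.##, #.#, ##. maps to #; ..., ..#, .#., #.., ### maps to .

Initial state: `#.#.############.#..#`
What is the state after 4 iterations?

...#...........##....

iteration 1: .#.##..........##....
iteration 2: ..###..........##....
iteration 3: ..#.#..........##....
iteration 4: ...#...........##....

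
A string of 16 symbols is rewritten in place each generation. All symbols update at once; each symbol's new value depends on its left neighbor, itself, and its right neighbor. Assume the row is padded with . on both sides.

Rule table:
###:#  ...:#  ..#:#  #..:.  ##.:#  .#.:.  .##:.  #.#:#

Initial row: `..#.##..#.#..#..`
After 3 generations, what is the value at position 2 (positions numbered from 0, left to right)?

#

##.#.#.#.#..#..#
.##.#.#.#..#..#.
#.##.#.#..#..#..
position 2 holds #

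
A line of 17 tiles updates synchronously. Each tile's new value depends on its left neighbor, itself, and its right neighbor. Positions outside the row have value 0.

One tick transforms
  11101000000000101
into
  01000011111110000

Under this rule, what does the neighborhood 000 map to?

At position 6 the neighborhood is 000; the next row has 1 there.

1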